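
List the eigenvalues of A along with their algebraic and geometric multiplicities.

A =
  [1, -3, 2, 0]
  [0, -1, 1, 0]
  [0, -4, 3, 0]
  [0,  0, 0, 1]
λ = 1: alg = 4, geom = 2

Step 1 — factor the characteristic polynomial to read off the algebraic multiplicities:
  χ_A(x) = (x - 1)^4

Step 2 — compute geometric multiplicities via the rank-nullity identity g(λ) = n − rank(A − λI):
  rank(A − (1)·I) = 2, so dim ker(A − (1)·I) = n − 2 = 2

Summary:
  λ = 1: algebraic multiplicity = 4, geometric multiplicity = 2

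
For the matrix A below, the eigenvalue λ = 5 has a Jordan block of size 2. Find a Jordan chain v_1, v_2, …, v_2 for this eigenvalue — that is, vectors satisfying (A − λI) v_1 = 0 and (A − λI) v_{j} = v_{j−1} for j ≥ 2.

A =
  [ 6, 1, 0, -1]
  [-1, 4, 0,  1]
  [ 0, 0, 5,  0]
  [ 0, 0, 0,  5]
A Jordan chain for λ = 5 of length 2:
v_1 = (1, -1, 0, 0)ᵀ
v_2 = (1, 0, 0, 0)ᵀ

Let N = A − (5)·I. We want v_2 with N^2 v_2 = 0 but N^1 v_2 ≠ 0; then v_{j-1} := N · v_j for j = 2, …, 2.

Pick v_2 = (1, 0, 0, 0)ᵀ.
Then v_1 = N · v_2 = (1, -1, 0, 0)ᵀ.

Sanity check: (A − (5)·I) v_1 = (0, 0, 0, 0)ᵀ = 0. ✓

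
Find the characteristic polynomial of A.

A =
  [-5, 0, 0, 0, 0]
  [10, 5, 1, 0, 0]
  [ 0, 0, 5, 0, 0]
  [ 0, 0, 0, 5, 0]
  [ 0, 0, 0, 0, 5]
x^5 - 15*x^4 + 50*x^3 + 250*x^2 - 1875*x + 3125

Expanding det(x·I − A) (e.g. by cofactor expansion or by noting that A is similar to its Jordan form J, which has the same characteristic polynomial as A) gives
  χ_A(x) = x^5 - 15*x^4 + 50*x^3 + 250*x^2 - 1875*x + 3125
which factors as (x - 5)^4*(x + 5). The eigenvalues (with algebraic multiplicities) are λ = -5 with multiplicity 1, λ = 5 with multiplicity 4.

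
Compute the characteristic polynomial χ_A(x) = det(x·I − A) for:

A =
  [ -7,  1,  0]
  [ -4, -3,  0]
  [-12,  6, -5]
x^3 + 15*x^2 + 75*x + 125

Expanding det(x·I − A) (e.g. by cofactor expansion or by noting that A is similar to its Jordan form J, which has the same characteristic polynomial as A) gives
  χ_A(x) = x^3 + 15*x^2 + 75*x + 125
which factors as (x + 5)^3. The eigenvalues (with algebraic multiplicities) are λ = -5 with multiplicity 3.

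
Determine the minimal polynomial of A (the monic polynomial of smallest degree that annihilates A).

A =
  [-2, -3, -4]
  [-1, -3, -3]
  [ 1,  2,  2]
x^3 + 3*x^2 + 3*x + 1

The characteristic polynomial is χ_A(x) = (x + 1)^3, so the eigenvalues are known. The minimal polynomial is
  m_A(x) = Π_λ (x − λ)^{k_λ}
where k_λ is the size of the *largest* Jordan block for λ (equivalently, the smallest k with (A − λI)^k v = 0 for every generalised eigenvector v of λ).

  λ = -1: largest Jordan block has size 3, contributing (x + 1)^3

So m_A(x) = (x + 1)^3 = x^3 + 3*x^2 + 3*x + 1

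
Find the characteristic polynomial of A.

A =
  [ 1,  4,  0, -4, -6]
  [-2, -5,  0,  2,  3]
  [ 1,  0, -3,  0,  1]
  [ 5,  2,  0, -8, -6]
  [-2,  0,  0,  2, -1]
x^5 + 16*x^4 + 102*x^3 + 324*x^2 + 513*x + 324

Expanding det(x·I − A) (e.g. by cofactor expansion or by noting that A is similar to its Jordan form J, which has the same characteristic polynomial as A) gives
  χ_A(x) = x^5 + 16*x^4 + 102*x^3 + 324*x^2 + 513*x + 324
which factors as (x + 3)^4*(x + 4). The eigenvalues (with algebraic multiplicities) are λ = -4 with multiplicity 1, λ = -3 with multiplicity 4.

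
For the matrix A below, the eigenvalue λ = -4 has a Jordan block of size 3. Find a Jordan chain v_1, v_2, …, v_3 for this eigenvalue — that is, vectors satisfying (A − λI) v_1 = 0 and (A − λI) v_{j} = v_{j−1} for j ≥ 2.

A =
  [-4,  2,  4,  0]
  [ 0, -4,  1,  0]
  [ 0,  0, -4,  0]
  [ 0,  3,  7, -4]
A Jordan chain for λ = -4 of length 3:
v_1 = (2, 0, 0, 3)ᵀ
v_2 = (4, 1, 0, 7)ᵀ
v_3 = (0, 0, 1, 0)ᵀ

Let N = A − (-4)·I. We want v_3 with N^3 v_3 = 0 but N^2 v_3 ≠ 0; then v_{j-1} := N · v_j for j = 3, …, 2.

Pick v_3 = (0, 0, 1, 0)ᵀ.
Then v_2 = N · v_3 = (4, 1, 0, 7)ᵀ.
Then v_1 = N · v_2 = (2, 0, 0, 3)ᵀ.

Sanity check: (A − (-4)·I) v_1 = (0, 0, 0, 0)ᵀ = 0. ✓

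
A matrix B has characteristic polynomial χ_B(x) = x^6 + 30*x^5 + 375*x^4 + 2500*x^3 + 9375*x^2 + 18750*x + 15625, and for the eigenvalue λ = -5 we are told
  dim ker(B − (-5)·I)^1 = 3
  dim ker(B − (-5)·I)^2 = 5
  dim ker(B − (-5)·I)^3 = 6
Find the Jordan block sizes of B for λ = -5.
Block sizes for λ = -5: [3, 2, 1]

From the dimensions of kernels of powers, the number of Jordan blocks of size at least j is d_j − d_{j−1} where d_j = dim ker(N^j) (with d_0 = 0). Computing the differences gives [3, 2, 1].
The number of blocks of size exactly k is (#blocks of size ≥ k) − (#blocks of size ≥ k + 1), so the partition is: 1 block(s) of size 1, 1 block(s) of size 2, 1 block(s) of size 3.
In nonincreasing order the block sizes are [3, 2, 1].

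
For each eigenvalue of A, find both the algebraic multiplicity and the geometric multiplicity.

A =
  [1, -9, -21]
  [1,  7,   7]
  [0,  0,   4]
λ = 4: alg = 3, geom = 2

Step 1 — factor the characteristic polynomial to read off the algebraic multiplicities:
  χ_A(x) = (x - 4)^3

Step 2 — compute geometric multiplicities via the rank-nullity identity g(λ) = n − rank(A − λI):
  rank(A − (4)·I) = 1, so dim ker(A − (4)·I) = n − 1 = 2

Summary:
  λ = 4: algebraic multiplicity = 3, geometric multiplicity = 2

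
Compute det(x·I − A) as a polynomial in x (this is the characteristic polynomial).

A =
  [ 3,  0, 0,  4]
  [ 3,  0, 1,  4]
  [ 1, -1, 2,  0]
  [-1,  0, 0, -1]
x^4 - 4*x^3 + 6*x^2 - 4*x + 1

Expanding det(x·I − A) (e.g. by cofactor expansion or by noting that A is similar to its Jordan form J, which has the same characteristic polynomial as A) gives
  χ_A(x) = x^4 - 4*x^3 + 6*x^2 - 4*x + 1
which factors as (x - 1)^4. The eigenvalues (with algebraic multiplicities) are λ = 1 with multiplicity 4.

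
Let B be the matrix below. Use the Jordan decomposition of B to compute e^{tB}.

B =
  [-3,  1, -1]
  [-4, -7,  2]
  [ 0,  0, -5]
e^{tB} =
  [2*t*exp(-5*t) + exp(-5*t), t*exp(-5*t), -t*exp(-5*t)]
  [-4*t*exp(-5*t), -2*t*exp(-5*t) + exp(-5*t), 2*t*exp(-5*t)]
  [0, 0, exp(-5*t)]

Strategy: write B = P · J · P⁻¹ where J is a Jordan canonical form, so e^{tB} = P · e^{tJ} · P⁻¹, and e^{tJ} can be computed block-by-block.

B has Jordan form
J =
  [-5,  1,  0]
  [ 0, -5,  0]
  [ 0,  0, -5]
(up to reordering of blocks).

Per-block formulas:
  For a 1×1 block at λ = -5: exp(t · [-5]) = [e^(-5t)].
  For a 2×2 Jordan block J_2(-5): exp(t · J_2(-5)) = e^(-5t)·(I + t·N), where N is the 2×2 nilpotent shift.

After assembling e^{tJ} and conjugating by P, we get:

e^{tB} =
  [2*t*exp(-5*t) + exp(-5*t), t*exp(-5*t), -t*exp(-5*t)]
  [-4*t*exp(-5*t), -2*t*exp(-5*t) + exp(-5*t), 2*t*exp(-5*t)]
  [0, 0, exp(-5*t)]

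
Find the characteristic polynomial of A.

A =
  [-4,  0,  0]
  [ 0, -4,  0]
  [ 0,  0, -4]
x^3 + 12*x^2 + 48*x + 64

Expanding det(x·I − A) (e.g. by cofactor expansion or by noting that A is similar to its Jordan form J, which has the same characteristic polynomial as A) gives
  χ_A(x) = x^3 + 12*x^2 + 48*x + 64
which factors as (x + 4)^3. The eigenvalues (with algebraic multiplicities) are λ = -4 with multiplicity 3.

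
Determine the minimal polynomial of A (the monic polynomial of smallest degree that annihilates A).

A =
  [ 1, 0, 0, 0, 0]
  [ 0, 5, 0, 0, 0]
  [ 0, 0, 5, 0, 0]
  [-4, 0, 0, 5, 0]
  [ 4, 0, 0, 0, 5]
x^2 - 6*x + 5

The characteristic polynomial is χ_A(x) = (x - 5)^4*(x - 1), so the eigenvalues are known. The minimal polynomial is
  m_A(x) = Π_λ (x − λ)^{k_λ}
where k_λ is the size of the *largest* Jordan block for λ (equivalently, the smallest k with (A − λI)^k v = 0 for every generalised eigenvector v of λ).

  λ = 1: largest Jordan block has size 1, contributing (x − 1)
  λ = 5: largest Jordan block has size 1, contributing (x − 5)

So m_A(x) = (x - 5)*(x - 1) = x^2 - 6*x + 5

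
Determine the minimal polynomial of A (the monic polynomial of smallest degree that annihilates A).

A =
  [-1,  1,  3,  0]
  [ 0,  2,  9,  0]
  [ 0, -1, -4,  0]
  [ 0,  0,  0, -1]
x^2 + 2*x + 1

The characteristic polynomial is χ_A(x) = (x + 1)^4, so the eigenvalues are known. The minimal polynomial is
  m_A(x) = Π_λ (x − λ)^{k_λ}
where k_λ is the size of the *largest* Jordan block for λ (equivalently, the smallest k with (A − λI)^k v = 0 for every generalised eigenvector v of λ).

  λ = -1: largest Jordan block has size 2, contributing (x + 1)^2

So m_A(x) = (x + 1)^2 = x^2 + 2*x + 1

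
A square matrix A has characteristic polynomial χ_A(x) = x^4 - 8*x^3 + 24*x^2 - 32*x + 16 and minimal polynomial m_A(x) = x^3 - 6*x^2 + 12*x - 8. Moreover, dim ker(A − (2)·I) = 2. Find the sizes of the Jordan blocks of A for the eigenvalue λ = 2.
Block sizes for λ = 2: [3, 1]

Step 1 — from the characteristic polynomial, algebraic multiplicity of λ = 2 is 4. From dim ker(A − (2)·I) = 2, there are exactly 2 Jordan blocks for λ = 2.
Step 2 — from the minimal polynomial, the factor (x − 2)^3 tells us the largest block for λ = 2 has size 3.
Step 3 — with total size 4, 2 blocks, and largest block 3, the block sizes (in nonincreasing order) are [3, 1].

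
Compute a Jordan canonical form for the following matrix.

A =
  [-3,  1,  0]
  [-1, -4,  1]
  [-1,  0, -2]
J_3(-3)

The characteristic polynomial is
  det(x·I − A) = x^3 + 9*x^2 + 27*x + 27 = (x + 3)^3

Eigenvalues and multiplicities (the geometric multiplicity of λ is n − rank(A − λI), which equals the number of Jordan blocks for λ):
  λ = -3: algebraic multiplicity = 3, geometric multiplicity = 1

Determining the block sizes for each eigenvalue:
  λ = -3: one block (gm = 1), so the single block has size am = 3 → block sizes [3]

Assembling the blocks gives a Jordan form
J =
  [-3,  1,  0]
  [ 0, -3,  1]
  [ 0,  0, -3]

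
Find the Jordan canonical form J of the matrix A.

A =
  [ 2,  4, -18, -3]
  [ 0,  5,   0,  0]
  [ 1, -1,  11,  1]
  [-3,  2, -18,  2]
J_2(5) ⊕ J_2(5)

The characteristic polynomial is
  det(x·I − A) = x^4 - 20*x^3 + 150*x^2 - 500*x + 625 = (x - 5)^4

Eigenvalues and multiplicities (the geometric multiplicity of λ is n − rank(A − λI), which equals the number of Jordan blocks for λ):
  λ = 5: algebraic multiplicity = 4, geometric multiplicity = 2

Determining the block sizes for each eigenvalue:
  λ = 5: with am = 4 and gm = 2, the partition is not yet determined (e.g. several partitions of 4 into 2 parts exist). Let N = A − (5)·I. Computing rank(N^1) = 2, rank(N^2) = 0; the number of blocks of size ≥ j is rank(N^{j−1}) − rank(N^j), giving [2, 2]. So we have 2 block(s) of size 2 → block sizes [2, 2]

Assembling the blocks gives a Jordan form
J =
  [5, 1, 0, 0]
  [0, 5, 0, 0]
  [0, 0, 5, 1]
  [0, 0, 0, 5]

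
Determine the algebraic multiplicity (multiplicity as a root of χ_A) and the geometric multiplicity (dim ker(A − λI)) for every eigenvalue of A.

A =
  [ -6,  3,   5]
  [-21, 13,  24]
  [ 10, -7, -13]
λ = -2: alg = 3, geom = 1

Step 1 — factor the characteristic polynomial to read off the algebraic multiplicities:
  χ_A(x) = (x + 2)^3

Step 2 — compute geometric multiplicities via the rank-nullity identity g(λ) = n − rank(A − λI):
  rank(A − (-2)·I) = 2, so dim ker(A − (-2)·I) = n − 2 = 1

Summary:
  λ = -2: algebraic multiplicity = 3, geometric multiplicity = 1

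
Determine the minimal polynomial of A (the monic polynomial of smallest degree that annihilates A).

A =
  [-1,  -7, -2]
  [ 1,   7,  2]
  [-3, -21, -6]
x^2

The characteristic polynomial is χ_A(x) = x^3, so the eigenvalues are known. The minimal polynomial is
  m_A(x) = Π_λ (x − λ)^{k_λ}
where k_λ is the size of the *largest* Jordan block for λ (equivalently, the smallest k with (A − λI)^k v = 0 for every generalised eigenvector v of λ).

  λ = 0: largest Jordan block has size 2, contributing (x − 0)^2

So m_A(x) = x^2 = x^2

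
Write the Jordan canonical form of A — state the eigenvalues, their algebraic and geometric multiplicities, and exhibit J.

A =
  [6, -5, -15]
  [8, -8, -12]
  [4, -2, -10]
J_2(-4) ⊕ J_1(-4)

The characteristic polynomial is
  det(x·I − A) = x^3 + 12*x^2 + 48*x + 64 = (x + 4)^3

Eigenvalues and multiplicities (the geometric multiplicity of λ is n − rank(A − λI), which equals the number of Jordan blocks for λ):
  λ = -4: algebraic multiplicity = 3, geometric multiplicity = 2

Determining the block sizes for each eigenvalue:
  λ = -4: 2 blocks summing to 3 forces exactly one block of size 2 and the rest size 1 → block sizes [2, 1]

Assembling the blocks gives a Jordan form
J =
  [-4,  1,  0]
  [ 0, -4,  0]
  [ 0,  0, -4]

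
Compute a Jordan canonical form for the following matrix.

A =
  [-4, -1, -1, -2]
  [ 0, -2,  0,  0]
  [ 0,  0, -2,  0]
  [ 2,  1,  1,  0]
J_2(-2) ⊕ J_1(-2) ⊕ J_1(-2)

The characteristic polynomial is
  det(x·I − A) = x^4 + 8*x^3 + 24*x^2 + 32*x + 16 = (x + 2)^4

Eigenvalues and multiplicities (the geometric multiplicity of λ is n − rank(A − λI), which equals the number of Jordan blocks for λ):
  λ = -2: algebraic multiplicity = 4, geometric multiplicity = 3

Determining the block sizes for each eigenvalue:
  λ = -2: 3 blocks summing to 4 forces exactly one block of size 2 and the rest size 1 → block sizes [2, 1, 1]

Assembling the blocks gives a Jordan form
J =
  [-2,  1,  0,  0]
  [ 0, -2,  0,  0]
  [ 0,  0, -2,  0]
  [ 0,  0,  0, -2]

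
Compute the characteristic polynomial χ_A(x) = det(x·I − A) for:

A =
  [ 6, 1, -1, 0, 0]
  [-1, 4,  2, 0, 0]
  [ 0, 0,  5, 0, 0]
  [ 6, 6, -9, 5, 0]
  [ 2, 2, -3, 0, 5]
x^5 - 25*x^4 + 250*x^3 - 1250*x^2 + 3125*x - 3125

Expanding det(x·I − A) (e.g. by cofactor expansion or by noting that A is similar to its Jordan form J, which has the same characteristic polynomial as A) gives
  χ_A(x) = x^5 - 25*x^4 + 250*x^3 - 1250*x^2 + 3125*x - 3125
which factors as (x - 5)^5. The eigenvalues (with algebraic multiplicities) are λ = 5 with multiplicity 5.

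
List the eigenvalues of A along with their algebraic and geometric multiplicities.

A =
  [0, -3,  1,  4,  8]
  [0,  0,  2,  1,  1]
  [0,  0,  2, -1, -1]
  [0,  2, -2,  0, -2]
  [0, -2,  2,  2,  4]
λ = 0: alg = 2, geom = 1; λ = 2: alg = 3, geom = 2

Step 1 — factor the characteristic polynomial to read off the algebraic multiplicities:
  χ_A(x) = x^2*(x - 2)^3

Step 2 — compute geometric multiplicities via the rank-nullity identity g(λ) = n − rank(A − λI):
  rank(A − (0)·I) = 4, so dim ker(A − (0)·I) = n − 4 = 1
  rank(A − (2)·I) = 3, so dim ker(A − (2)·I) = n − 3 = 2

Summary:
  λ = 0: algebraic multiplicity = 2, geometric multiplicity = 1
  λ = 2: algebraic multiplicity = 3, geometric multiplicity = 2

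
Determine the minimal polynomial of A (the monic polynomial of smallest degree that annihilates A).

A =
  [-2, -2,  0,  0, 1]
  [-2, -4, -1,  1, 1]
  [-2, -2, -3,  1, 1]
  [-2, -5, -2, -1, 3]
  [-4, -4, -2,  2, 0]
x^3 + 6*x^2 + 12*x + 8

The characteristic polynomial is χ_A(x) = (x + 2)^5, so the eigenvalues are known. The minimal polynomial is
  m_A(x) = Π_λ (x − λ)^{k_λ}
where k_λ is the size of the *largest* Jordan block for λ (equivalently, the smallest k with (A − λI)^k v = 0 for every generalised eigenvector v of λ).

  λ = -2: largest Jordan block has size 3, contributing (x + 2)^3

So m_A(x) = (x + 2)^3 = x^3 + 6*x^2 + 12*x + 8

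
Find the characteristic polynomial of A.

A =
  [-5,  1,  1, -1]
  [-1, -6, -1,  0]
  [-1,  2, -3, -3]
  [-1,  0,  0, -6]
x^4 + 20*x^3 + 150*x^2 + 500*x + 625

Expanding det(x·I − A) (e.g. by cofactor expansion or by noting that A is similar to its Jordan form J, which has the same characteristic polynomial as A) gives
  χ_A(x) = x^4 + 20*x^3 + 150*x^2 + 500*x + 625
which factors as (x + 5)^4. The eigenvalues (with algebraic multiplicities) are λ = -5 with multiplicity 4.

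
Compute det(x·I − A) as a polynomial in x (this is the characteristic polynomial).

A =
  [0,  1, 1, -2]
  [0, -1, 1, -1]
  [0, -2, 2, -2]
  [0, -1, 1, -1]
x^4

Expanding det(x·I − A) (e.g. by cofactor expansion or by noting that A is similar to its Jordan form J, which has the same characteristic polynomial as A) gives
  χ_A(x) = x^4
which factors as x^4. The eigenvalues (with algebraic multiplicities) are λ = 0 with multiplicity 4.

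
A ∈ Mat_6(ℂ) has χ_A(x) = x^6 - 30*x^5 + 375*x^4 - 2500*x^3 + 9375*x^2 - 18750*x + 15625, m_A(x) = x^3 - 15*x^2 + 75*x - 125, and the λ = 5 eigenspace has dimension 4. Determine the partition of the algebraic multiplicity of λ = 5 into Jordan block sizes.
Block sizes for λ = 5: [3, 1, 1, 1]

Step 1 — from the characteristic polynomial, algebraic multiplicity of λ = 5 is 6. From dim ker(A − (5)·I) = 4, there are exactly 4 Jordan blocks for λ = 5.
Step 2 — from the minimal polynomial, the factor (x − 5)^3 tells us the largest block for λ = 5 has size 3.
Step 3 — with total size 6, 4 blocks, and largest block 3, the block sizes (in nonincreasing order) are [3, 1, 1, 1].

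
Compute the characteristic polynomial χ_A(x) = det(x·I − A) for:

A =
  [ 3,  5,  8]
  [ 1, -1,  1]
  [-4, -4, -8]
x^3 + 6*x^2 + 12*x + 8

Expanding det(x·I − A) (e.g. by cofactor expansion or by noting that A is similar to its Jordan form J, which has the same characteristic polynomial as A) gives
  χ_A(x) = x^3 + 6*x^2 + 12*x + 8
which factors as (x + 2)^3. The eigenvalues (with algebraic multiplicities) are λ = -2 with multiplicity 3.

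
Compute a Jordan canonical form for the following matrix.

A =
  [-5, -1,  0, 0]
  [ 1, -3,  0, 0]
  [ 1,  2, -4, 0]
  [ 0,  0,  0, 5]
J_3(-4) ⊕ J_1(5)

The characteristic polynomial is
  det(x·I − A) = x^4 + 7*x^3 - 12*x^2 - 176*x - 320 = (x - 5)*(x + 4)^3

Eigenvalues and multiplicities (the geometric multiplicity of λ is n − rank(A − λI), which equals the number of Jordan blocks for λ):
  λ = -4: algebraic multiplicity = 3, geometric multiplicity = 1
  λ = 5: algebraic multiplicity = 1, geometric multiplicity = 1

Determining the block sizes for each eigenvalue:
  λ = -4: one block (gm = 1), so the single block has size am = 3 → block sizes [3]
  λ = 5: one block (gm = 1), so the single block has size am = 1 → block sizes [1]

Assembling the blocks gives a Jordan form
J =
  [-4,  1,  0, 0]
  [ 0, -4,  1, 0]
  [ 0,  0, -4, 0]
  [ 0,  0,  0, 5]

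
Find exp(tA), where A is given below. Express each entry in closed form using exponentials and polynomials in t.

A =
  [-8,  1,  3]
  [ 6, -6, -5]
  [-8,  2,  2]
e^{tA} =
  [-t^2*exp(-4*t) - 4*t*exp(-4*t) + exp(-4*t), t*exp(-4*t), t^2*exp(-4*t)/2 + 3*t*exp(-4*t)]
  [2*t^2*exp(-4*t) + 6*t*exp(-4*t), -2*t*exp(-4*t) + exp(-4*t), -t^2*exp(-4*t) - 5*t*exp(-4*t)]
  [-2*t^2*exp(-4*t) - 8*t*exp(-4*t), 2*t*exp(-4*t), t^2*exp(-4*t) + 6*t*exp(-4*t) + exp(-4*t)]

Strategy: write A = P · J · P⁻¹ where J is a Jordan canonical form, so e^{tA} = P · e^{tJ} · P⁻¹, and e^{tJ} can be computed block-by-block.

A has Jordan form
J =
  [-4,  1,  0]
  [ 0, -4,  1]
  [ 0,  0, -4]
(up to reordering of blocks).

Per-block formulas:
  For a 3×3 Jordan block J_3(-4): exp(t · J_3(-4)) = e^(-4t)·(I + t·N + (t^2/2)·N^2), where N is the 3×3 nilpotent shift.

After assembling e^{tJ} and conjugating by P, we get:

e^{tA} =
  [-t^2*exp(-4*t) - 4*t*exp(-4*t) + exp(-4*t), t*exp(-4*t), t^2*exp(-4*t)/2 + 3*t*exp(-4*t)]
  [2*t^2*exp(-4*t) + 6*t*exp(-4*t), -2*t*exp(-4*t) + exp(-4*t), -t^2*exp(-4*t) - 5*t*exp(-4*t)]
  [-2*t^2*exp(-4*t) - 8*t*exp(-4*t), 2*t*exp(-4*t), t^2*exp(-4*t) + 6*t*exp(-4*t) + exp(-4*t)]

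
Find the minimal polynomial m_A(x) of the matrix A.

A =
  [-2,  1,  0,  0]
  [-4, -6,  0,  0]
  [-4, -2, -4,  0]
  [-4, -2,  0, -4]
x^2 + 8*x + 16

The characteristic polynomial is χ_A(x) = (x + 4)^4, so the eigenvalues are known. The minimal polynomial is
  m_A(x) = Π_λ (x − λ)^{k_λ}
where k_λ is the size of the *largest* Jordan block for λ (equivalently, the smallest k with (A − λI)^k v = 0 for every generalised eigenvector v of λ).

  λ = -4: largest Jordan block has size 2, contributing (x + 4)^2

So m_A(x) = (x + 4)^2 = x^2 + 8*x + 16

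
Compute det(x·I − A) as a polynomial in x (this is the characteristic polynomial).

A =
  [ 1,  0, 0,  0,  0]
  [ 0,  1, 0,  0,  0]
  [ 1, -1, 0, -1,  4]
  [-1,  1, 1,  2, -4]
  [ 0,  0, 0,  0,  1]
x^5 - 5*x^4 + 10*x^3 - 10*x^2 + 5*x - 1

Expanding det(x·I − A) (e.g. by cofactor expansion or by noting that A is similar to its Jordan form J, which has the same characteristic polynomial as A) gives
  χ_A(x) = x^5 - 5*x^4 + 10*x^3 - 10*x^2 + 5*x - 1
which factors as (x - 1)^5. The eigenvalues (with algebraic multiplicities) are λ = 1 with multiplicity 5.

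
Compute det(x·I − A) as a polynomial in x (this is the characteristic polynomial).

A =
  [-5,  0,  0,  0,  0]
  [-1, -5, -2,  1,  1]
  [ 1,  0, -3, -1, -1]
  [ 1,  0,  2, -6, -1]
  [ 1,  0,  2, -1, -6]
x^5 + 25*x^4 + 250*x^3 + 1250*x^2 + 3125*x + 3125

Expanding det(x·I − A) (e.g. by cofactor expansion or by noting that A is similar to its Jordan form J, which has the same characteristic polynomial as A) gives
  χ_A(x) = x^5 + 25*x^4 + 250*x^3 + 1250*x^2 + 3125*x + 3125
which factors as (x + 5)^5. The eigenvalues (with algebraic multiplicities) are λ = -5 with multiplicity 5.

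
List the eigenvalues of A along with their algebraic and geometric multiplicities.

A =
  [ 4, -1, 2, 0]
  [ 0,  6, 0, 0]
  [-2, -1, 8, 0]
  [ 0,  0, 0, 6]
λ = 6: alg = 4, geom = 3

Step 1 — factor the characteristic polynomial to read off the algebraic multiplicities:
  χ_A(x) = (x - 6)^4

Step 2 — compute geometric multiplicities via the rank-nullity identity g(λ) = n − rank(A − λI):
  rank(A − (6)·I) = 1, so dim ker(A − (6)·I) = n − 1 = 3

Summary:
  λ = 6: algebraic multiplicity = 4, geometric multiplicity = 3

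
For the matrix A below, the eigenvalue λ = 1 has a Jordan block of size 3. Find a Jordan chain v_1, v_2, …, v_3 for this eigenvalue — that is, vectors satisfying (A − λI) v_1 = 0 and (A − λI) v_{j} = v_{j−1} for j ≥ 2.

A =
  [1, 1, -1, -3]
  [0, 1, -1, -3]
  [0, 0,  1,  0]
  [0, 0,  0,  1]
A Jordan chain for λ = 1 of length 3:
v_1 = (-1, 0, 0, 0)ᵀ
v_2 = (-1, -1, 0, 0)ᵀ
v_3 = (0, 0, 1, 0)ᵀ

Let N = A − (1)·I. We want v_3 with N^3 v_3 = 0 but N^2 v_3 ≠ 0; then v_{j-1} := N · v_j for j = 3, …, 2.

Pick v_3 = (0, 0, 1, 0)ᵀ.
Then v_2 = N · v_3 = (-1, -1, 0, 0)ᵀ.
Then v_1 = N · v_2 = (-1, 0, 0, 0)ᵀ.

Sanity check: (A − (1)·I) v_1 = (0, 0, 0, 0)ᵀ = 0. ✓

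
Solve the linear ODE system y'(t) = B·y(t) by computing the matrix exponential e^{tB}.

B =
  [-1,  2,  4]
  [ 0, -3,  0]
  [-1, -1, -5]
e^{tB} =
  [2*t*exp(-3*t) + exp(-3*t), 2*t*exp(-3*t), 4*t*exp(-3*t)]
  [0, exp(-3*t), 0]
  [-t*exp(-3*t), -t*exp(-3*t), -2*t*exp(-3*t) + exp(-3*t)]

Strategy: write B = P · J · P⁻¹ where J is a Jordan canonical form, so e^{tB} = P · e^{tJ} · P⁻¹, and e^{tJ} can be computed block-by-block.

B has Jordan form
J =
  [-3,  1,  0]
  [ 0, -3,  0]
  [ 0,  0, -3]
(up to reordering of blocks).

Per-block formulas:
  For a 2×2 Jordan block J_2(-3): exp(t · J_2(-3)) = e^(-3t)·(I + t·N), where N is the 2×2 nilpotent shift.
  For a 1×1 block at λ = -3: exp(t · [-3]) = [e^(-3t)].

After assembling e^{tJ} and conjugating by P, we get:

e^{tB} =
  [2*t*exp(-3*t) + exp(-3*t), 2*t*exp(-3*t), 4*t*exp(-3*t)]
  [0, exp(-3*t), 0]
  [-t*exp(-3*t), -t*exp(-3*t), -2*t*exp(-3*t) + exp(-3*t)]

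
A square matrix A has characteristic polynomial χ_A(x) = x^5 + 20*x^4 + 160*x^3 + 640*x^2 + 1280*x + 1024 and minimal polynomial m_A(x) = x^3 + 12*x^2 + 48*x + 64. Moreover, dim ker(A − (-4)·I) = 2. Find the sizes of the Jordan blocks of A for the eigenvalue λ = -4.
Block sizes for λ = -4: [3, 2]

Step 1 — from the characteristic polynomial, algebraic multiplicity of λ = -4 is 5. From dim ker(A − (-4)·I) = 2, there are exactly 2 Jordan blocks for λ = -4.
Step 2 — from the minimal polynomial, the factor (x + 4)^3 tells us the largest block for λ = -4 has size 3.
Step 3 — with total size 5, 2 blocks, and largest block 3, the block sizes (in nonincreasing order) are [3, 2].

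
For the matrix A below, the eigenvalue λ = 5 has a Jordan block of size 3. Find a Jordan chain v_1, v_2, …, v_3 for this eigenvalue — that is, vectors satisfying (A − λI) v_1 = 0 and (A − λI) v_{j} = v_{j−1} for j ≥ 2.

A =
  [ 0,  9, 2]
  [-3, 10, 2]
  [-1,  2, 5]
A Jordan chain for λ = 5 of length 3:
v_1 = (-4, -2, -1)ᵀ
v_2 = (-5, -3, -1)ᵀ
v_3 = (1, 0, 0)ᵀ

Let N = A − (5)·I. We want v_3 with N^3 v_3 = 0 but N^2 v_3 ≠ 0; then v_{j-1} := N · v_j for j = 3, …, 2.

Pick v_3 = (1, 0, 0)ᵀ.
Then v_2 = N · v_3 = (-5, -3, -1)ᵀ.
Then v_1 = N · v_2 = (-4, -2, -1)ᵀ.

Sanity check: (A − (5)·I) v_1 = (0, 0, 0)ᵀ = 0. ✓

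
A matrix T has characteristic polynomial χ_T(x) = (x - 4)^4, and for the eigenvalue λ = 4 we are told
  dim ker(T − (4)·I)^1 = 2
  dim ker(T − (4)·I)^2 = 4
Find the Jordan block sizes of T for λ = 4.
Block sizes for λ = 4: [2, 2]

From the dimensions of kernels of powers, the number of Jordan blocks of size at least j is d_j − d_{j−1} where d_j = dim ker(N^j) (with d_0 = 0). Computing the differences gives [2, 2].
The number of blocks of size exactly k is (#blocks of size ≥ k) − (#blocks of size ≥ k + 1), so the partition is: 2 block(s) of size 2.
In nonincreasing order the block sizes are [2, 2].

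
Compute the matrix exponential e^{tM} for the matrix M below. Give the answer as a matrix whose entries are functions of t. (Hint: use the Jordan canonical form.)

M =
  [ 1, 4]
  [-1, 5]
e^{tM} =
  [-2*t*exp(3*t) + exp(3*t), 4*t*exp(3*t)]
  [-t*exp(3*t), 2*t*exp(3*t) + exp(3*t)]

Strategy: write M = P · J · P⁻¹ where J is a Jordan canonical form, so e^{tM} = P · e^{tJ} · P⁻¹, and e^{tJ} can be computed block-by-block.

M has Jordan form
J =
  [3, 1]
  [0, 3]
(up to reordering of blocks).

Per-block formulas:
  For a 2×2 Jordan block J_2(3): exp(t · J_2(3)) = e^(3t)·(I + t·N), where N is the 2×2 nilpotent shift.

After assembling e^{tJ} and conjugating by P, we get:

e^{tM} =
  [-2*t*exp(3*t) + exp(3*t), 4*t*exp(3*t)]
  [-t*exp(3*t), 2*t*exp(3*t) + exp(3*t)]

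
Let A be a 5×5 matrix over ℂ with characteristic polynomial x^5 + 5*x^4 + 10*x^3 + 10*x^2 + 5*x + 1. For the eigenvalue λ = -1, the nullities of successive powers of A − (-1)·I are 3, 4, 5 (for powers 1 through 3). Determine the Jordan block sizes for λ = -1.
Block sizes for λ = -1: [3, 1, 1]

From the dimensions of kernels of powers, the number of Jordan blocks of size at least j is d_j − d_{j−1} where d_j = dim ker(N^j) (with d_0 = 0). Computing the differences gives [3, 1, 1].
The number of blocks of size exactly k is (#blocks of size ≥ k) − (#blocks of size ≥ k + 1), so the partition is: 2 block(s) of size 1, 1 block(s) of size 3.
In nonincreasing order the block sizes are [3, 1, 1].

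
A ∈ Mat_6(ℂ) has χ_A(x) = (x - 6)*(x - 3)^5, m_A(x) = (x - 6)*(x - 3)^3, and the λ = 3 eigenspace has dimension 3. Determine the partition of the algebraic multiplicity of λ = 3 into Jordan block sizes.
Block sizes for λ = 3: [3, 1, 1]

Step 1 — from the characteristic polynomial, algebraic multiplicity of λ = 3 is 5. From dim ker(A − (3)·I) = 3, there are exactly 3 Jordan blocks for λ = 3.
Step 2 — from the minimal polynomial, the factor (x − 3)^3 tells us the largest block for λ = 3 has size 3.
Step 3 — with total size 5, 3 blocks, and largest block 3, the block sizes (in nonincreasing order) are [3, 1, 1].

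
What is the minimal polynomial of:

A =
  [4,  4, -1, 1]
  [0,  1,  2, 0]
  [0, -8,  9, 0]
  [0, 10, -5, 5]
x^3 - 14*x^2 + 65*x - 100

The characteristic polynomial is χ_A(x) = (x - 5)^3*(x - 4), so the eigenvalues are known. The minimal polynomial is
  m_A(x) = Π_λ (x − λ)^{k_λ}
where k_λ is the size of the *largest* Jordan block for λ (equivalently, the smallest k with (A − λI)^k v = 0 for every generalised eigenvector v of λ).

  λ = 4: largest Jordan block has size 1, contributing (x − 4)
  λ = 5: largest Jordan block has size 2, contributing (x − 5)^2

So m_A(x) = (x - 5)^2*(x - 4) = x^3 - 14*x^2 + 65*x - 100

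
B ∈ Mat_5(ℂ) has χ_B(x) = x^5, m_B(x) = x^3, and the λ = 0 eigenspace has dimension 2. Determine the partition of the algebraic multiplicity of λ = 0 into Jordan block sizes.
Block sizes for λ = 0: [3, 2]

Step 1 — from the characteristic polynomial, algebraic multiplicity of λ = 0 is 5. From dim ker(B − (0)·I) = 2, there are exactly 2 Jordan blocks for λ = 0.
Step 2 — from the minimal polynomial, the factor (x − 0)^3 tells us the largest block for λ = 0 has size 3.
Step 3 — with total size 5, 2 blocks, and largest block 3, the block sizes (in nonincreasing order) are [3, 2].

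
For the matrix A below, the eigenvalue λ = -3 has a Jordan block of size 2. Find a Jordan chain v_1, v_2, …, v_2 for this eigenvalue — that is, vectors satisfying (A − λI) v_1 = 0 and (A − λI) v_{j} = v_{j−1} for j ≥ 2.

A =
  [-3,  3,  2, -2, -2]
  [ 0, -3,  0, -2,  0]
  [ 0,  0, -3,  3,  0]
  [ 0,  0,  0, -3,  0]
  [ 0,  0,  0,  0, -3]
A Jordan chain for λ = -3 of length 2:
v_1 = (3, 0, 0, 0, 0)ᵀ
v_2 = (0, 1, 0, 0, 0)ᵀ

Let N = A − (-3)·I. We want v_2 with N^2 v_2 = 0 but N^1 v_2 ≠ 0; then v_{j-1} := N · v_j for j = 2, …, 2.

Pick v_2 = (0, 1, 0, 0, 0)ᵀ.
Then v_1 = N · v_2 = (3, 0, 0, 0, 0)ᵀ.

Sanity check: (A − (-3)·I) v_1 = (0, 0, 0, 0, 0)ᵀ = 0. ✓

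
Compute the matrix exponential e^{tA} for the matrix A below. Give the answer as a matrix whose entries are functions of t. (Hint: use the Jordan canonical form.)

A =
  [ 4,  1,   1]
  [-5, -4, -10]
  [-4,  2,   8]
e^{tA} =
  [3*t*exp(t) + exp(t), t*exp(t), t*exp(t)]
  [-15*t*exp(t) + 2*exp(6*t) - 2*exp(t), -5*t*exp(t) + exp(t), -5*t*exp(t) - exp(6*t) + exp(t)]
  [6*t*exp(t) - 2*exp(6*t) + 2*exp(t), 2*t*exp(t), 2*t*exp(t) + exp(6*t)]

Strategy: write A = P · J · P⁻¹ where J is a Jordan canonical form, so e^{tA} = P · e^{tJ} · P⁻¹, and e^{tJ} can be computed block-by-block.

A has Jordan form
J =
  [1, 1, 0]
  [0, 1, 0]
  [0, 0, 6]
(up to reordering of blocks).

Per-block formulas:
  For a 1×1 block at λ = 6: exp(t · [6]) = [e^(6t)].
  For a 2×2 Jordan block J_2(1): exp(t · J_2(1)) = e^(1t)·(I + t·N), where N is the 2×2 nilpotent shift.

After assembling e^{tJ} and conjugating by P, we get:

e^{tA} =
  [3*t*exp(t) + exp(t), t*exp(t), t*exp(t)]
  [-15*t*exp(t) + 2*exp(6*t) - 2*exp(t), -5*t*exp(t) + exp(t), -5*t*exp(t) - exp(6*t) + exp(t)]
  [6*t*exp(t) - 2*exp(6*t) + 2*exp(t), 2*t*exp(t), 2*t*exp(t) + exp(6*t)]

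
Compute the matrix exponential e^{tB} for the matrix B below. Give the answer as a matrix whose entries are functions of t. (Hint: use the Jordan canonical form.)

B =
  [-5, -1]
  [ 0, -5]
e^{tB} =
  [exp(-5*t), -t*exp(-5*t)]
  [0, exp(-5*t)]

Strategy: write B = P · J · P⁻¹ where J is a Jordan canonical form, so e^{tB} = P · e^{tJ} · P⁻¹, and e^{tJ} can be computed block-by-block.

B has Jordan form
J =
  [-5,  1]
  [ 0, -5]
(up to reordering of blocks).

Per-block formulas:
  For a 2×2 Jordan block J_2(-5): exp(t · J_2(-5)) = e^(-5t)·(I + t·N), where N is the 2×2 nilpotent shift.

After assembling e^{tJ} and conjugating by P, we get:

e^{tB} =
  [exp(-5*t), -t*exp(-5*t)]
  [0, exp(-5*t)]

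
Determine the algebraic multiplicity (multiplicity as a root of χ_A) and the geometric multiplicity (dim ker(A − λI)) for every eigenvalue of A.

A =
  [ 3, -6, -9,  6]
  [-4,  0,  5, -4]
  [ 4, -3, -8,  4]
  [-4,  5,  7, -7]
λ = -3: alg = 4, geom = 2

Step 1 — factor the characteristic polynomial to read off the algebraic multiplicities:
  χ_A(x) = (x + 3)^4

Step 2 — compute geometric multiplicities via the rank-nullity identity g(λ) = n − rank(A − λI):
  rank(A − (-3)·I) = 2, so dim ker(A − (-3)·I) = n − 2 = 2

Summary:
  λ = -3: algebraic multiplicity = 4, geometric multiplicity = 2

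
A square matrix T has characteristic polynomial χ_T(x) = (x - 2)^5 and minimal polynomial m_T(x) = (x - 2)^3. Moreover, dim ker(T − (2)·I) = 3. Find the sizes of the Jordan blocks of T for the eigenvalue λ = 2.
Block sizes for λ = 2: [3, 1, 1]

Step 1 — from the characteristic polynomial, algebraic multiplicity of λ = 2 is 5. From dim ker(T − (2)·I) = 3, there are exactly 3 Jordan blocks for λ = 2.
Step 2 — from the minimal polynomial, the factor (x − 2)^3 tells us the largest block for λ = 2 has size 3.
Step 3 — with total size 5, 3 blocks, and largest block 3, the block sizes (in nonincreasing order) are [3, 1, 1].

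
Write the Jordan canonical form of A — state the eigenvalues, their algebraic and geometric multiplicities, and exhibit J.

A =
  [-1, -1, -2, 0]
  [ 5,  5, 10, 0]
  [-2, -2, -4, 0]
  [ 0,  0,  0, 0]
J_2(0) ⊕ J_1(0) ⊕ J_1(0)

The characteristic polynomial is
  det(x·I − A) = x^4

Eigenvalues and multiplicities (the geometric multiplicity of λ is n − rank(A − λI), which equals the number of Jordan blocks for λ):
  λ = 0: algebraic multiplicity = 4, geometric multiplicity = 3

Determining the block sizes for each eigenvalue:
  λ = 0: 3 blocks summing to 4 forces exactly one block of size 2 and the rest size 1 → block sizes [2, 1, 1]

Assembling the blocks gives a Jordan form
J =
  [0, 1, 0, 0]
  [0, 0, 0, 0]
  [0, 0, 0, 0]
  [0, 0, 0, 0]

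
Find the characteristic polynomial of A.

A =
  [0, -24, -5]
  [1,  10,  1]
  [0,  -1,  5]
x^3 - 15*x^2 + 75*x - 125

Expanding det(x·I − A) (e.g. by cofactor expansion or by noting that A is similar to its Jordan form J, which has the same characteristic polynomial as A) gives
  χ_A(x) = x^3 - 15*x^2 + 75*x - 125
which factors as (x - 5)^3. The eigenvalues (with algebraic multiplicities) are λ = 5 with multiplicity 3.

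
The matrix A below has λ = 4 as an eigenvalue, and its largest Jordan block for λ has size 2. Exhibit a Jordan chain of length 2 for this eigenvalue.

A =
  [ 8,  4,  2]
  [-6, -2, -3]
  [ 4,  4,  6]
A Jordan chain for λ = 4 of length 2:
v_1 = (4, -6, 4)ᵀ
v_2 = (1, 0, 0)ᵀ

Let N = A − (4)·I. We want v_2 with N^2 v_2 = 0 but N^1 v_2 ≠ 0; then v_{j-1} := N · v_j for j = 2, …, 2.

Pick v_2 = (1, 0, 0)ᵀ.
Then v_1 = N · v_2 = (4, -6, 4)ᵀ.

Sanity check: (A − (4)·I) v_1 = (0, 0, 0)ᵀ = 0. ✓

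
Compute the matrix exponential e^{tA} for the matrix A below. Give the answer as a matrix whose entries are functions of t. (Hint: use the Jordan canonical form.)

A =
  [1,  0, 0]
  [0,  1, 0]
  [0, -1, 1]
e^{tA} =
  [exp(t), 0, 0]
  [0, exp(t), 0]
  [0, -t*exp(t), exp(t)]

Strategy: write A = P · J · P⁻¹ where J is a Jordan canonical form, so e^{tA} = P · e^{tJ} · P⁻¹, and e^{tJ} can be computed block-by-block.

A has Jordan form
J =
  [1, 1, 0]
  [0, 1, 0]
  [0, 0, 1]
(up to reordering of blocks).

Per-block formulas:
  For a 2×2 Jordan block J_2(1): exp(t · J_2(1)) = e^(1t)·(I + t·N), where N is the 2×2 nilpotent shift.
  For a 1×1 block at λ = 1: exp(t · [1]) = [e^(1t)].

After assembling e^{tJ} and conjugating by P, we get:

e^{tA} =
  [exp(t), 0, 0]
  [0, exp(t), 0]
  [0, -t*exp(t), exp(t)]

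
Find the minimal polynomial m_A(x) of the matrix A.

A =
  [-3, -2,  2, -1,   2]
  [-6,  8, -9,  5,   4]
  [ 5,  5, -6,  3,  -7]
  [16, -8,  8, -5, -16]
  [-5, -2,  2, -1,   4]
x^3 - 3*x - 2

The characteristic polynomial is χ_A(x) = (x - 2)*(x + 1)^4, so the eigenvalues are known. The minimal polynomial is
  m_A(x) = Π_λ (x − λ)^{k_λ}
where k_λ is the size of the *largest* Jordan block for λ (equivalently, the smallest k with (A − λI)^k v = 0 for every generalised eigenvector v of λ).

  λ = -1: largest Jordan block has size 2, contributing (x + 1)^2
  λ = 2: largest Jordan block has size 1, contributing (x − 2)

So m_A(x) = (x - 2)*(x + 1)^2 = x^3 - 3*x - 2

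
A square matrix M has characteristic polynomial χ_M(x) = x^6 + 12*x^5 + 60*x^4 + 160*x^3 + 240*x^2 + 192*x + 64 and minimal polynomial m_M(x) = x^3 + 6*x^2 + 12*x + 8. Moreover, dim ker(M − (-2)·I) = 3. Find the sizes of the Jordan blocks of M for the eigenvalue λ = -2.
Block sizes for λ = -2: [3, 2, 1]

Step 1 — from the characteristic polynomial, algebraic multiplicity of λ = -2 is 6. From dim ker(M − (-2)·I) = 3, there are exactly 3 Jordan blocks for λ = -2.
Step 2 — from the minimal polynomial, the factor (x + 2)^3 tells us the largest block for λ = -2 has size 3.
Step 3 — with total size 6, 3 blocks, and largest block 3, the block sizes (in nonincreasing order) are [3, 2, 1].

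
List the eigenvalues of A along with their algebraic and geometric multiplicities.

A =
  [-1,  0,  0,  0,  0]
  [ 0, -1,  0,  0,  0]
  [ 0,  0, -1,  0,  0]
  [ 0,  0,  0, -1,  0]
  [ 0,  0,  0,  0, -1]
λ = -1: alg = 5, geom = 5

Step 1 — factor the characteristic polynomial to read off the algebraic multiplicities:
  χ_A(x) = (x + 1)^5

Step 2 — compute geometric multiplicities via the rank-nullity identity g(λ) = n − rank(A − λI):
  rank(A − (-1)·I) = 0, so dim ker(A − (-1)·I) = n − 0 = 5

Summary:
  λ = -1: algebraic multiplicity = 5, geometric multiplicity = 5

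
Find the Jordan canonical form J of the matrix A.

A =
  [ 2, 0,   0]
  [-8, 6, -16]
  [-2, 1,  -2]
J_2(2) ⊕ J_1(2)

The characteristic polynomial is
  det(x·I − A) = x^3 - 6*x^2 + 12*x - 8 = (x - 2)^3

Eigenvalues and multiplicities (the geometric multiplicity of λ is n − rank(A − λI), which equals the number of Jordan blocks for λ):
  λ = 2: algebraic multiplicity = 3, geometric multiplicity = 2

Determining the block sizes for each eigenvalue:
  λ = 2: 2 blocks summing to 3 forces exactly one block of size 2 and the rest size 1 → block sizes [2, 1]

Assembling the blocks gives a Jordan form
J =
  [2, 1, 0]
  [0, 2, 0]
  [0, 0, 2]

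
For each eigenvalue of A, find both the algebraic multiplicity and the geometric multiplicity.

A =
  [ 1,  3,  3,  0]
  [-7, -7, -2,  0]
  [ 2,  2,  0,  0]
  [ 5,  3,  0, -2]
λ = -2: alg = 4, geom = 2

Step 1 — factor the characteristic polynomial to read off the algebraic multiplicities:
  χ_A(x) = (x + 2)^4

Step 2 — compute geometric multiplicities via the rank-nullity identity g(λ) = n − rank(A − λI):
  rank(A − (-2)·I) = 2, so dim ker(A − (-2)·I) = n − 2 = 2

Summary:
  λ = -2: algebraic multiplicity = 4, geometric multiplicity = 2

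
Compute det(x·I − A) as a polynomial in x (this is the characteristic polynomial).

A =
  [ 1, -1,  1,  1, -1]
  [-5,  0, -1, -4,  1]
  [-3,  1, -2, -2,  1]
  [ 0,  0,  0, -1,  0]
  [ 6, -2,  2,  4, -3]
x^5 + 5*x^4 + 10*x^3 + 10*x^2 + 5*x + 1

Expanding det(x·I − A) (e.g. by cofactor expansion or by noting that A is similar to its Jordan form J, which has the same characteristic polynomial as A) gives
  χ_A(x) = x^5 + 5*x^4 + 10*x^3 + 10*x^2 + 5*x + 1
which factors as (x + 1)^5. The eigenvalues (with algebraic multiplicities) are λ = -1 with multiplicity 5.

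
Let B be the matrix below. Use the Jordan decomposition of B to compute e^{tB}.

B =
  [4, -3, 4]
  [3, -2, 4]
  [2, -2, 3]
e^{tB} =
  [-t*exp(t) + 2*exp(3*t) - exp(t), t*exp(t) - 2*exp(3*t) + 2*exp(t), 2*exp(3*t) - 2*exp(t)]
  [-t*exp(t) + 2*exp(3*t) - 2*exp(t), t*exp(t) - 2*exp(3*t) + 3*exp(t), 2*exp(3*t) - 2*exp(t)]
  [exp(3*t) - exp(t), -exp(3*t) + exp(t), exp(3*t)]

Strategy: write B = P · J · P⁻¹ where J is a Jordan canonical form, so e^{tB} = P · e^{tJ} · P⁻¹, and e^{tJ} can be computed block-by-block.

B has Jordan form
J =
  [1, 1, 0]
  [0, 1, 0]
  [0, 0, 3]
(up to reordering of blocks).

Per-block formulas:
  For a 2×2 Jordan block J_2(1): exp(t · J_2(1)) = e^(1t)·(I + t·N), where N is the 2×2 nilpotent shift.
  For a 1×1 block at λ = 3: exp(t · [3]) = [e^(3t)].

After assembling e^{tJ} and conjugating by P, we get:

e^{tB} =
  [-t*exp(t) + 2*exp(3*t) - exp(t), t*exp(t) - 2*exp(3*t) + 2*exp(t), 2*exp(3*t) - 2*exp(t)]
  [-t*exp(t) + 2*exp(3*t) - 2*exp(t), t*exp(t) - 2*exp(3*t) + 3*exp(t), 2*exp(3*t) - 2*exp(t)]
  [exp(3*t) - exp(t), -exp(3*t) + exp(t), exp(3*t)]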